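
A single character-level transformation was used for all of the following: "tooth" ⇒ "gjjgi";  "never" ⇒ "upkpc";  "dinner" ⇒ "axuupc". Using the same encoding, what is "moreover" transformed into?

t(19)→g(6) and o(14)→j(9) fit y≡15x+7 (mod 26); the inverse of 15 mod 26 is 7. Treating letters as 0–25, the rule is x ↦ 15x + 7 (mod 26).
Applying it to moreover: m(12)→15·12+7≡5=f; o(14)→15·14+7≡9=j; r(17)→15·17+7≡2=c; e(4)→15·4+7≡15=p; o(14)→15·14+7≡9=j; v(21)→15·21+7≡10=k; e(4)→15·4+7≡15=p; r(17)→15·17+7≡2=c (all mod 26).

fjcpjkpc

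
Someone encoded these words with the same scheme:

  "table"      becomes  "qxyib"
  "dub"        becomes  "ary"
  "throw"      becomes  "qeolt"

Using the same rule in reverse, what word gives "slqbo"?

voter

Compare letters: t→q is +23, a→x is +23, b→y is +23 — a constant shift. It's a constant shift of +23 (ROT23).
Decoding slqbo: s−23=v, l−23=o, q−23=t, b−23=e, o−23=r.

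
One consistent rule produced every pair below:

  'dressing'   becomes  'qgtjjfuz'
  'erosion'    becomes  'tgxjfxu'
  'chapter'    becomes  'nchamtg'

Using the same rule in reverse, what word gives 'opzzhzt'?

d(3)→q(16) and r(17)→g(6) fit y≡3x+7 (mod 26); the inverse of 3 mod 26 is 9. Each letter's alphabet position (a=0..z=25) is mapped through 3·x+7 mod 26 — an affine cipher.
Decoding opzzhzt: o(14)→9·(14−7)≡11=l; p(15)→9·(15−7)≡20=u; z(25)→9·(25−7)≡6=g; z(25)→9·(25−7)≡6=g; h(7)→9·(7−7)≡0=a; z(25)→9·(25−7)≡6=g; t(19)→9·(19−7)≡4=e (all mod 26).

luggage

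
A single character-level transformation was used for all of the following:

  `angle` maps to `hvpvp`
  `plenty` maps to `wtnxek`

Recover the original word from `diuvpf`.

wallet

In angle: a→h is +7, n→v is +8, g→p is +9, l→v is +10 — the shift increases by 1 each position. The shift increases by 1 at each position, starting from +7: 7, 8, 9, ….
Decoding diuvpf: d−7=w, i−8=a, u−9=l, v−10=l, p−11=e, f−12=t.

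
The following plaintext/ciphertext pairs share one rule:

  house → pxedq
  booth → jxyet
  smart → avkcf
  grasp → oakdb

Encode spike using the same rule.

Each letter shifts forward by (position + 8), i.e. 8, 9, 10, … — the shift grows by one for each successive letter.
On spike: s+8=a, p+9=y, i+10=s, k+11=v, e+12=q.

aysvq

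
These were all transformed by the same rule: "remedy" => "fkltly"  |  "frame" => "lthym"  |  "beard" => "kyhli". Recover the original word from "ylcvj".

Read the word backwards and shift each letter +7.
Decoding ylcvj: shift back: y−7=r, l−7=e, c−7=v, v−7=o, j−7=c → revoc; then reverse → cover.

cover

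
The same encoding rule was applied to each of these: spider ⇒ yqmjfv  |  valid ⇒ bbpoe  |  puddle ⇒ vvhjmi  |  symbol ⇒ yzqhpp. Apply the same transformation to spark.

Shifts by position in spider: pos 0: s→y (+6), pos 1: p→q (+1), pos 2: i→m (+4), pos 3: d→j (+6), pos 4: e→f (+1), pos 5: r→v (+4) — repeating every 3. It's a Vigenère-style cipher with numeric key [6,1,4]: position i shifts by key[i mod 3].
Applying it to spark: s+6=y, p+1=q, a+4=e, r+6=x, k+1=l.

yqexl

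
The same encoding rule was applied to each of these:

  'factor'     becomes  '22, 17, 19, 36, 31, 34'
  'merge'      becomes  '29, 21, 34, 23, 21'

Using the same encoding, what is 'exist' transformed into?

21, 40, 25, 35, 36

f is letter #6 and maps to 22: an offset of 16. Each letter is replaced by its alphabet position (a=1..z=26) + 16.
On exist: e=5→21, x=24→40, i=9→25, s=19→35, t=20→36.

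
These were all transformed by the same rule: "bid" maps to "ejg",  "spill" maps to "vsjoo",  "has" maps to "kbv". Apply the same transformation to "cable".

fbeof

The shift depends on letter class: consonant b→e is +3, but vowel i→j is +1. The rule splits by letter class: vowels +1, consonants +3.
Applying it to cable: c(cons)+3=f, a(vowel)+1=b, b(cons)+3=e, l(cons)+3=o, e(vowel)+1=f.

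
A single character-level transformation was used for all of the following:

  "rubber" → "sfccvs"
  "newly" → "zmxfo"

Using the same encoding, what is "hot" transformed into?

Read the word backwards and shift each letter +1.
For hot: reverse → toh; then shift: t+1=u, o+1=p, h+1=i.

upi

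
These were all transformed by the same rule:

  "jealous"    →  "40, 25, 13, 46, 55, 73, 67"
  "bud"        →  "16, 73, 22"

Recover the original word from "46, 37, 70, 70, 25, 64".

litter

j(#10)→40 and e(#5)→25: differences scale by 3, so n = 3·pos + 10. The formula is n = 3×(alphabet index, a=1) + 10.
Decoding 46, 37, 70, 70, 25, 64: 46→(46−10)÷3=12=l, 37→(37−10)÷3=9=i, 70→(70−10)÷3=20=t, 70→(70−10)÷3=20=t, 25→(25−10)÷3=5=e, 64→(64−10)÷3=18=r.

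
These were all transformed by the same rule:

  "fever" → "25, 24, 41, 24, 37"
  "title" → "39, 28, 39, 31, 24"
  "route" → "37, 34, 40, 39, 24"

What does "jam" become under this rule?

29, 20, 32

f is letter #6 and maps to 25: an offset of 19. Letters become their 1-based position plus 19 (so a→20, b→21, …).
For jam: j=10→29, a=1→20, m=13→32.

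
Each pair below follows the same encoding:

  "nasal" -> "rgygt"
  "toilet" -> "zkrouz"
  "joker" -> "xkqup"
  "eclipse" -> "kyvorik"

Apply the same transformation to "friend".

jtkoxl

The word is reversed, then every letter is shifted forward by 6.
On friend: reverse → dneirf; then shift: d+6=j, n+6=t, e+6=k, i+6=o, r+6=x, f+6=l.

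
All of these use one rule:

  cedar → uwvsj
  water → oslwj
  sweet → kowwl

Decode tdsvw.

blade

Compare letters: c→u is +18, e→w is +18, d→v is +18 — a constant shift. Every letter moves 18 places later in the alphabet, wrapping around z→a.
Reversing it on tdsvw: t−18=b, d−18=l, s−18=a, v−18=d, w−18=e.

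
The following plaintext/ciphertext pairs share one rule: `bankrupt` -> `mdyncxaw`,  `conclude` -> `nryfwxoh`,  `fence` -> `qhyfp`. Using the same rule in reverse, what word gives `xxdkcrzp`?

mushroom

Shifts by position in bankrupt: pos 0: b→m (+11), pos 1: a→d (+3), pos 2: n→y (+11), pos 3: k→n (+3) — repeating every 2. The shifts repeat in a cycle of length 2: positions 0,1,… shift by +11, +3, then the pattern repeats.
Undoing it on xxdkcrzp: x−11=m, x−3=u, d−11=s, k−3=h, c−11=r, r−3=o, z−11=o, p−3=m.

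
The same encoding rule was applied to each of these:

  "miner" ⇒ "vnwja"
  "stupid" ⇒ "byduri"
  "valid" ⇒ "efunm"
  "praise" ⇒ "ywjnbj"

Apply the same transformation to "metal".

Shifts by position in miner: pos 0: m→v (+9), pos 1: i→n (+5), pos 2: n→w (+9), pos 3: e→j (+5) — repeating every 2. The shifts repeat in a cycle of length 2: positions 0,1,… shift by +9, +5, then the pattern repeats.
For metal: m+9=v, e+5=j, t+9=c, a+5=f, l+9=u.

vjcfu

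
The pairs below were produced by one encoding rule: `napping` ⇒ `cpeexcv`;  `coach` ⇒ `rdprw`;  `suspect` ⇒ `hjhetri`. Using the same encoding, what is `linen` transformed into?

This is a Caesar cipher with shift 15.
Applying it to linen: l+15=a, i+15=x, n+15=c, e+15=t, n+15=c.

axctc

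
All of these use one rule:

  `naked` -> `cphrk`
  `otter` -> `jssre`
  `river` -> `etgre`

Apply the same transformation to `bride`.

wetkr

n(13)→c(2) and a(0)→p(15) fit y≡7x+15 (mod 26); the inverse of 7 mod 26 is 15. Each letter's alphabet position (a=0..z=25) is mapped through 7·x+15 mod 26 — an affine cipher.
On bride: b(1)→7·1+15≡22=w; r(17)→7·17+15≡4=e; i(8)→7·8+15≡19=t; d(3)→7·3+15≡10=k; e(4)→7·4+15≡17=r (all mod 26).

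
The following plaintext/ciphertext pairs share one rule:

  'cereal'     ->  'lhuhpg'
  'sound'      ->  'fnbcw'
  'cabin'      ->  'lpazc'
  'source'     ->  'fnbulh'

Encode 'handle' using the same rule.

opcwgh

Each letter's alphabet position (a=0..z=25) is mapped through 11·x+15 mod 26 — an affine cipher.
On handle: h(7)→11·7+15≡14=o; a(0)→11·0+15≡15=p; n(13)→11·13+15≡2=c; d(3)→11·3+15≡22=w; l(11)→11·11+15≡6=g; e(4)→11·4+15≡7=h (all mod 26).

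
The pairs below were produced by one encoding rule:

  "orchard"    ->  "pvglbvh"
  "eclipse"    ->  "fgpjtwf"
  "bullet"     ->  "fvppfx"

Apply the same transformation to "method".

The shift depends on letter class: consonant r→v is +4, but vowel o→p is +1. The rule splits by letter class: vowels +1, consonants +4.
On method: m(cons)+4=q, e(vowel)+1=f, t(cons)+4=x, h(cons)+4=l, o(vowel)+1=p, d(cons)+4=h.

qfxlph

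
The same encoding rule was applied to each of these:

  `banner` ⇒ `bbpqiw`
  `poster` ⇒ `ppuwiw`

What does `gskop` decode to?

Each letter shifts forward by its position index (0, 1, 2, …) — the shift grows by one for each successive letter.
Reversing it on gskop: g−0=g, s−1=r, k−2=i, o−3=l, p−4=l.

grill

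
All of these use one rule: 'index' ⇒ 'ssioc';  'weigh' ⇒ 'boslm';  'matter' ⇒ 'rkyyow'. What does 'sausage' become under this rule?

xkexklo

The rule splits by letter class: vowels +10, consonants +5.
For sausage: s(cons)+5=x, a(vowel)+10=k, u(vowel)+10=e, s(cons)+5=x, a(vowel)+10=k, g(cons)+5=l, e(vowel)+10=o.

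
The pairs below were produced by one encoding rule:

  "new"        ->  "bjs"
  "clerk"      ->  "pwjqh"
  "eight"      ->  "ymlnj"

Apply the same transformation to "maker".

wjpfr

The output letters match the input read backwards, each shifted +5: new reversed is wen. Read the word backwards and shift each letter +5.
For maker: reverse → rekam; then shift: r+5=w, e+5=j, k+5=p, a+5=f, m+5=r.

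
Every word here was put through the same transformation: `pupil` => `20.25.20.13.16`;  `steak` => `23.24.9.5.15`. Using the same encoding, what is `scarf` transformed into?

p is letter #16 and maps to 20: an offset of 4. Each letter is replaced by its alphabet position (a=1..z=26) + 4.
On scarf: s=19→23, c=3→7, a=1→5, r=18→22, f=6→10.

23.7.5.22.10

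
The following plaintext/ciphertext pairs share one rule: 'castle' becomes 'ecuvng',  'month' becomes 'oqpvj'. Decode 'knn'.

ill

Compare letters: c→e is +2, a→c is +2, s→u is +2 — a constant shift. This is a Caesar cipher with shift 2.
Undoing it on knn: k−2=i, n−2=l, n−2=l.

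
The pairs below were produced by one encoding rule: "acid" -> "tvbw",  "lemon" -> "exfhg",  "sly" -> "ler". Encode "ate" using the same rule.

Compare letters: a→t is +19, c→v is +19, i→b is +19 — a constant shift. Each letter is shifted forward by 19 in the alphabet (a Caesar shift of +19).
On ate: a+19=t, t+19=m, e+19=x.

tmx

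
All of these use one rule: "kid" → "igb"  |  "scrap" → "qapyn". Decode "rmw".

Compare letters: k→i is +24, i→g is +24, d→b is +24 — a constant shift. It's a constant shift of +24 (ROT24).
Undoing it on rmw: r−24=t, m−24=o, w−24=y.

toy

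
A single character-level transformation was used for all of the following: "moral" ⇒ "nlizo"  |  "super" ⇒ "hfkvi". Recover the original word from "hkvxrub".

Each pair mirrors across the alphabet (m↔n, o↔l, r↔i): positions sum to 25. Letters are reflected about the middle of the alphabet (position → 25−position): Atbash.
Decoding hkvxrub: h↔s, k↔p, v↔e, x↔c, r↔i, u↔f, b↔y.

specify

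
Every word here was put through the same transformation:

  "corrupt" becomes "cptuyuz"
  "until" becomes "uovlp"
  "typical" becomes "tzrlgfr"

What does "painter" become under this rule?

pbkqxjx

In corrupt: c→c is +0, o→p is +1, r→t is +2, r→u is +3 — the shift increases by 1 each position. Each letter shifts forward by its position index (0, 1, 2, …) — the shift grows by one for each successive letter.
Applying it to painter: p+0=p, a+1=b, i+2=k, n+3=q, t+4=x, e+5=j, r+6=x.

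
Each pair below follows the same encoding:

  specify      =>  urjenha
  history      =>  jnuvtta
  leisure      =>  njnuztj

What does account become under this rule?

The shift depends on letter class: consonant s→u is +2, but vowel e→j is +5. The rule splits by letter class: vowels +5, consonants +2.
On account: a(vowel)+5=f, c(cons)+2=e, c(cons)+2=e, o(vowel)+5=t, u(vowel)+5=z, n(cons)+2=p, t(cons)+2=v.

feetzpv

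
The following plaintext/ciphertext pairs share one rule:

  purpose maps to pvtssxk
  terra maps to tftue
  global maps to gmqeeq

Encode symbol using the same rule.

szoesq

In purpose: p→p is +0, u→v is +1, r→t is +2, p→s is +3 — the shift increases by 1 each position. Letter i (0-indexed) is shifted by i+0, so successive shifts are 0, 1, 2, ….
Applying it to symbol: s+0=s, y+1=z, m+2=o, b+3=e, o+4=s, l+5=q.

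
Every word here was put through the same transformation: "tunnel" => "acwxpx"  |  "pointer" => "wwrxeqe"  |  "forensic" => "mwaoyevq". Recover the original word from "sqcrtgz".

In tunnel: t→a is +7, u→c is +8, n→w is +9, n→x is +10 — the shift increases by 1 each position. Each letter shifts forward by (position + 7), i.e. 7, 8, 9, … — the shift grows by one for each successive letter.
Decoding sqcrtgz: s−7=l, q−8=i, c−9=t, r−10=h, t−11=i, g−12=u, z−13=m.

lithium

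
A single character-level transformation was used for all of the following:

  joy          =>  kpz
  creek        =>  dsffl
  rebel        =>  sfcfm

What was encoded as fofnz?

enemy

Compare letters: j→k is +1, o→p is +1, y→z is +1 — a constant shift. Every letter moves 1 place later in the alphabet, wrapping around z→a.
Decoding fofnz: f−1=e, o−1=n, f−1=e, n−1=m, z−1=y.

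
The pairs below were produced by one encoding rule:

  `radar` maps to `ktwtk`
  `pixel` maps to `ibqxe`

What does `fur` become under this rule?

ynk

Compare letters: r→k is +19, a→t is +19, d→w is +19 — a constant shift. This is a Caesar cipher with shift 19.
On fur: f+19=y, u+19=n, r+19=k.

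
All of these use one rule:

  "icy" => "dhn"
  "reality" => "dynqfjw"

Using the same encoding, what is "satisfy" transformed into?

dkxnyfx

Two steps: reverse the string, then apply a Caesar shift of +5.
Applying it to satisfy: reverse → yfsitas; then shift: y+5=d, f+5=k, s+5=x, i+5=n, t+5=y, a+5=f, s+5=x.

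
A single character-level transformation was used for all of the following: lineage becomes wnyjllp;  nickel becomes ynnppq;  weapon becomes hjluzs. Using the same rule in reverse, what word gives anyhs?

pinch

The shifts repeat in a cycle of length 2: positions 0,1,… shift by +11, +5, then the pattern repeats.
Reversing it on anyhs: a−11=p, n−5=i, y−11=n, h−5=c, s−11=h.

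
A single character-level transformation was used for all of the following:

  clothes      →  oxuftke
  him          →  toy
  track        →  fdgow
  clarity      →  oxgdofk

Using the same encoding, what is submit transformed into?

The rule splits by letter class: vowels +6, consonants +12.
Applying it to submit: s(cons)+12=e, u(vowel)+6=a, b(cons)+12=n, m(cons)+12=y, i(vowel)+6=o, t(cons)+12=f.

eanyof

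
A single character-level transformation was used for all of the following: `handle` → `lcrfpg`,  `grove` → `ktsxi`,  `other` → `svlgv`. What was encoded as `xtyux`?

trust

A repeating key of period 2 is used — shifts +4, +2 over and over.
Undoing it on xtyux: x−4=t, t−2=r, y−4=u, u−2=s, x−4=t.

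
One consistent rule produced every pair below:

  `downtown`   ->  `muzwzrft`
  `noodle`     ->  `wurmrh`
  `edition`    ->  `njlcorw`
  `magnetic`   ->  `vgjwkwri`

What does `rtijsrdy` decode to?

infamous

The shifts repeat in a cycle of length 3: positions 0,1,… shift by +9, +6, +3, then the pattern repeats.
Undoing it on rtijsrdy: r−9=i, t−6=n, i−3=f, j−9=a, s−6=m, r−3=o, d−9=u, y−6=s.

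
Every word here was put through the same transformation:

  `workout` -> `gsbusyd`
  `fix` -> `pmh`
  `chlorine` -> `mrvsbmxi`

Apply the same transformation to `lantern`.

vexdibx

The shift depends on letter class: consonant w→g is +10, but vowel o→s is +4. The rule splits by letter class: vowels +4, consonants +10.
Applying it to lantern: l(cons)+10=v, a(vowel)+4=e, n(cons)+10=x, t(cons)+10=d, e(vowel)+4=i, r(cons)+10=b, n(cons)+10=x.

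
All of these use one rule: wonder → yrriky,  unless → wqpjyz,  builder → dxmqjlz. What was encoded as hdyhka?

In wonder: w→y is +2, o→r is +3, n→r is +4, d→i is +5 — the shift increases by 1 each position. The shift increases by 1 at each position, starting from +2: 2, 3, 4, ….
Undoing it on hdyhka: h−2=f, d−3=a, y−4=u, h−5=c, k−6=e, a−7=t.

faucet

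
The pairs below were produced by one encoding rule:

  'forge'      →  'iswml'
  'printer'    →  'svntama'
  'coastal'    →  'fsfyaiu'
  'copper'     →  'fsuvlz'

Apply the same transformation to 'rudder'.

uyijlz

In forge: f→i is +3, o→s is +4, r→w is +5, g→m is +6 — the shift increases by 1 each position. Letter i (0-indexed) is shifted by i+3, so successive shifts are 3, 4, 5, ….
On rudder: r+3=u, u+4=y, d+5=i, d+6=j, e+7=l, r+8=z.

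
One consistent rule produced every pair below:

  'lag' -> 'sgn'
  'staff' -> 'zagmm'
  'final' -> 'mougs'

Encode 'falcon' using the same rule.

The shift depends on letter class: consonant l→s is +7, but vowel a→g is +6. The rule splits by letter class: vowels +6, consonants +7.
Applying it to falcon: f(cons)+7=m, a(vowel)+6=g, l(cons)+7=s, c(cons)+7=j, o(vowel)+6=u, n(cons)+7=u.

mgsjuu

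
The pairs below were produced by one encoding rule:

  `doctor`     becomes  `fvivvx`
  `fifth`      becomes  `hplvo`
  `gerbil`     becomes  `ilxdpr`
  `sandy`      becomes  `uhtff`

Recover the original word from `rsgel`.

place

It's a Vigenère-style cipher with numeric key [2,7,6]: position i shifts by key[i mod 3].
Decoding rsgel: r−2=p, s−7=l, g−6=a, e−2=c, l−7=e.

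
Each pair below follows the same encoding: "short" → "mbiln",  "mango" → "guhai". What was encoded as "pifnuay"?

Every letter moves 20 places later in the alphabet, wrapping around z→a.
Undoing it on pifnuay: p−20=v, i−20=o, f−20=l, n−20=t, u−20=a, a−20=g, y−20=e.

voltage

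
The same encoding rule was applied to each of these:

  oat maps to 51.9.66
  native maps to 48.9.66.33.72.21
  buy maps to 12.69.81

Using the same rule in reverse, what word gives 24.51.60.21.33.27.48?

o(#15)→51 and a(#1)→9: differences scale by 3, so n = 3·pos + 6. With a=1..z=26, the number is 3·pos + 6.
Decoding 24.51.60.21.33.27.48: 24→(24−6)÷3=6=f, 51→(51−6)÷3=15=o, 60→(60−6)÷3=18=r, 21→(21−6)÷3=5=e, 33→(33−6)÷3=9=i, 27→(27−6)÷3=7=g, 48→(48−6)÷3=14=n.

foreign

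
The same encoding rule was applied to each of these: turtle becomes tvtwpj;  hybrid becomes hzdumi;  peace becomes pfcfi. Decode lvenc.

lucky

In turtle: t→t is +0, u→v is +1, r→t is +2, t→w is +3 — the shift increases by 1 each position. Each letter shifts forward by its position index (0, 1, 2, …) — the shift grows by one for each successive letter.
Reversing it on lvenc: l−0=l, v−1=u, e−2=c, n−3=k, c−4=y.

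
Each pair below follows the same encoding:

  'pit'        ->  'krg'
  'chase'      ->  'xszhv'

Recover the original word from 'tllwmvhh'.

goodness

Letters are reflected about the middle of the alphabet (position → 25−position): Atbash.
Reversing it on tllwmvhh: t↔g, l↔o, l↔o, w↔d, m↔n, v↔e, h↔s, h↔s.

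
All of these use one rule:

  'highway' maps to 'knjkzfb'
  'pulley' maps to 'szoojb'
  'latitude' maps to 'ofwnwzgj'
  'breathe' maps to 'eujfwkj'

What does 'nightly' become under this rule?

The shift depends on letter class: consonant h→k is +3, but vowel i→n is +5. Two shifts are in play — +5 for a/e/i/o/u, +3 for every other letter.
Applying it to nightly: n(cons)+3=q, i(vowel)+5=n, g(cons)+3=j, h(cons)+3=k, t(cons)+3=w, l(cons)+3=o, y(cons)+3=b.

qnjkwob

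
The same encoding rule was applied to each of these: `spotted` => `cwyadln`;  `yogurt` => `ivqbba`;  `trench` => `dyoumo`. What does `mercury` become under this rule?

wlbjeyi

Shifts by position in spotted: pos 0: s→c (+10), pos 1: p→w (+7), pos 2: o→y (+10), pos 3: t→a (+7) — repeating every 2. The shifts repeat in a cycle of length 2: positions 0,1,… shift by +10, +7, then the pattern repeats.
On mercury: m+10=w, e+7=l, r+10=b, c+7=j, u+10=e, r+7=y, y+10=i.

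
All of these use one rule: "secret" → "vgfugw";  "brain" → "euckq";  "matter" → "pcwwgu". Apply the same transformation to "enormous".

Two shifts are in play — +2 for a/e/i/o/u, +3 for every other letter.
For enormous: e(vowel)+2=g, n(cons)+3=q, o(vowel)+2=q, r(cons)+3=u, m(cons)+3=p, o(vowel)+2=q, u(vowel)+2=w, s(cons)+3=v.

gqqupqwv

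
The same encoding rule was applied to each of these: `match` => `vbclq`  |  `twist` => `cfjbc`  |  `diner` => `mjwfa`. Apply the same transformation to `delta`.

mfucb

The shift depends on letter class: consonant m→v is +9, but vowel a→b is +1. The rule splits by letter class: vowels +1, consonants +9.
Applying it to delta: d(cons)+9=m, e(vowel)+1=f, l(cons)+9=u, t(cons)+9=c, a(vowel)+1=b.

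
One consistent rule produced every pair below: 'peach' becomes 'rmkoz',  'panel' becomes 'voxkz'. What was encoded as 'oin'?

dye

The output letters match the input read backwards, each shifted +10: peach reversed is hcaep. Read the word backwards and shift each letter +10.
Reversing it on oin: shift back: o−10=e, i−10=y, n−10=d → eyd; then reverse → dye.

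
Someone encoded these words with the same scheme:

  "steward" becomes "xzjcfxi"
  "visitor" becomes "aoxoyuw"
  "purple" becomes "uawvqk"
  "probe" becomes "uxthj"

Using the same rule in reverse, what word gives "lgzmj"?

It's a Vigenère-style cipher with numeric key [5,6]: position i shifts by key[i mod 2].
Reversing it on lgzmj: l−5=g, g−6=a, z−5=u, m−6=g, j−5=e.

gauge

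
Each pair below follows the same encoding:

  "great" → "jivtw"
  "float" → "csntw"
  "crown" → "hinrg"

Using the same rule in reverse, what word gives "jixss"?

grill

g(6)→j(9) and r(17)→i(8) fit y≡7x+19 (mod 26); the inverse of 7 mod 26 is 15. Treating letters as 0–25, the rule is x ↦ 7x + 19 (mod 26).
Decoding jixss: j(9)→15·(9−19)≡6=g; i(8)→15·(8−19)≡17=r; x(23)→15·(23−19)≡8=i; s(18)→15·(18−19)≡11=l; s(18)→15·(18−19)≡11=l (all mod 26).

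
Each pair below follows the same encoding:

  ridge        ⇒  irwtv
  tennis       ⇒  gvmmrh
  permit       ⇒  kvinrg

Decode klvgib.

poetry

Each pair mirrors across the alphabet (r↔i, i↔r, d↔w): positions sum to 25. Each letter is replaced by its mirror in the alphabet: a↔z, b↔y, c↔x, and so on (the Atbash cipher).
Undoing it on klvgib: k↔p, l↔o, v↔e, g↔t, i↔r, b↔y.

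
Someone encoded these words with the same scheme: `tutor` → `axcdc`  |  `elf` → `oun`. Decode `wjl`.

can

The output letters match the input read backwards, each shifted +9: tutor reversed is rotut. Two steps: reverse the string, then apply a Caesar shift of +9.
Undoing it on wjl: shift back: w−9=n, j−9=a, l−9=c → nac; then reverse → can.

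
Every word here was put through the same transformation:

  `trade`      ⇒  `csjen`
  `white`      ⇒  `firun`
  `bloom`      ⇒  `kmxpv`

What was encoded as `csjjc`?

Shifts by position in trade: pos 0: t→c (+9), pos 1: r→s (+1), pos 2: a→j (+9), pos 3: d→e (+1) — repeating every 2. The shifts repeat in a cycle of length 2: positions 0,1,… shift by +9, +1, then the pattern repeats.
Undoing it on csjjc: c−9=t, s−1=r, j−9=a, j−1=i, c−9=t.

trait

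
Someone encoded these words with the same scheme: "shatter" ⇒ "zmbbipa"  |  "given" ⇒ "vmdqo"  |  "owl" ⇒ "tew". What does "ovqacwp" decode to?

housing

The output letters match the input read backwards, each shifted +8: shatter reversed is rettahs. Read the word backwards and shift each letter +8.
Undoing it on ovqacwp: shift back: o−8=g, v−8=n, q−8=i, a−8=s, c−8=u, w−8=o, p−8=h → gnisuoh; then reverse → housing.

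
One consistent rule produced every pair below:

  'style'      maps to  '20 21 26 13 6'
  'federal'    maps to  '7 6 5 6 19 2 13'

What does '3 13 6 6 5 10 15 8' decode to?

s is letter #19 and maps to 20: an offset of 1. Each letter is replaced by its alphabet position (a=1..z=26) + 1.
Decoding 3 13 6 6 5 10 15 8: 3→(3−1)÷1=2=b, 13→(13−1)÷1=12=l, 6→(6−1)÷1=5=e, 6→(6−1)÷1=5=e, 5→(5−1)÷1=4=d, 10→(10−1)÷1=9=i, 15→(15−1)÷1=14=n, 8→(8−1)÷1=7=g.

bleeding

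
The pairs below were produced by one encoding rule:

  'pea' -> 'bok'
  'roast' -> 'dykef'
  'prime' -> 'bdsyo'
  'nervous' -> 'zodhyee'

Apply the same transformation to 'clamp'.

oxkyb

The shift depends on letter class: consonant p→b is +12, but vowel e→o is +10. Vowels shift forward by 10 and consonants shift forward by 12.
Applying it to clamp: c(cons)+12=o, l(cons)+12=x, a(vowel)+10=k, m(cons)+12=y, p(cons)+12=b.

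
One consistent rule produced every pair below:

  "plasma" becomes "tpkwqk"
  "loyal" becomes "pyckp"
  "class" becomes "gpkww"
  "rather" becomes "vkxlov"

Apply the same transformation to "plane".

tpkro

The shift depends on letter class: consonant p→t is +4, but vowel a→k is +10. Two shifts are in play — +10 for a/e/i/o/u, +4 for every other letter.
On plane: p(cons)+4=t, l(cons)+4=p, a(vowel)+10=k, n(cons)+4=r, e(vowel)+10=o.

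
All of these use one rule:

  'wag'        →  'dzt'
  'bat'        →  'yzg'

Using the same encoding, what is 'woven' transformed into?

dlevm

Each pair mirrors across the alphabet (w↔d, a↔z, g↔t): positions sum to 25. Each letter is replaced by its mirror in the alphabet: a↔z, b↔y, c↔x, and so on (the Atbash cipher).
On woven: w↔d, o↔l, v↔e, e↔v, n↔m.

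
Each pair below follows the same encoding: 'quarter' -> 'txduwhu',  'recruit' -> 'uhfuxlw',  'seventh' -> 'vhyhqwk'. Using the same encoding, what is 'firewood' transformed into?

Compare letters: q→t is +3, u→x is +3, a→d is +3 — a constant shift. Each letter is shifted forward by 3 in the alphabet (a Caesar shift of +3).
On firewood: f+3=i, i+3=l, r+3=u, e+3=h, w+3=z, o+3=r, o+3=r, d+3=g.

iluhzrrg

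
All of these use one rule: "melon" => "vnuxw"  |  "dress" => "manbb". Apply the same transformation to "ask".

jbt

Compare letters: m→v is +9, e→n is +9, l→u is +9 — a constant shift. Every letter moves 9 places later in the alphabet, wrapping around z→a.
On ask: a+9=j, s+9=b, k+9=t.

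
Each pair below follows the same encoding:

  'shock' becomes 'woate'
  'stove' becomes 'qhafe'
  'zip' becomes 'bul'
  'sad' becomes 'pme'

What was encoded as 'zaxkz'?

nylon

The output letters match the input read backwards, each shifted +12: shock reversed is kcohs. Two steps: reverse the string, then apply a Caesar shift of +12.
Undoing it on zaxkz: shift back: z−12=n, a−12=o, x−12=l, k−12=y, z−12=n → nolyn; then reverse → nylon.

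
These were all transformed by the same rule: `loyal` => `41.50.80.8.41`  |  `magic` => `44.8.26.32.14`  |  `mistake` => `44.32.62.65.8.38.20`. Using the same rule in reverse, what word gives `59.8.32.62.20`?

l(#12)→41 and o(#15)→50: differences scale by 3, so n = 3·pos + 5. Each letter becomes 3×(its alphabet position, a=1..z=26) + 5.
Undoing it on 59.8.32.62.20: 59→(59−5)÷3=18=r, 8→(8−5)÷3=1=a, 32→(32−5)÷3=9=i, 62→(62−5)÷3=19=s, 20→(20−5)÷3=5=e.

raise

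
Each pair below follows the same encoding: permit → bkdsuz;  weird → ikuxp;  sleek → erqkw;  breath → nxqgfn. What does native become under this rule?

Shifts by position in permit: pos 0: p→b (+12), pos 1: e→k (+6), pos 2: r→d (+12), pos 3: m→s (+6) — repeating every 2. The shifts repeat in a cycle of length 2: positions 0,1,… shift by +12, +6, then the pattern repeats.
For native: n+12=z, a+6=g, t+12=f, i+6=o, v+12=h, e+6=k.

zgfohk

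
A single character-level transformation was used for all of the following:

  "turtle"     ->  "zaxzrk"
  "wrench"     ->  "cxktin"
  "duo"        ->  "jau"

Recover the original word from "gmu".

It's a constant shift of +6 (ROT6).
Undoing it on gmu: g−6=a, m−6=g, u−6=o.

ago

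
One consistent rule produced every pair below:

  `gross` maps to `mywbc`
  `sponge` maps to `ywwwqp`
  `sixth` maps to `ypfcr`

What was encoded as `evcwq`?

In gross: g→m is +6, r→y is +7, o→w is +8, s→b is +9 — the shift increases by 1 each position. Each letter shifts forward by (position + 6), i.e. 6, 7, 8, … — the shift grows by one for each successive letter.
Reversing it on evcwq: e−6=y, v−7=o, c−8=u, w−9=n, q−10=g.

young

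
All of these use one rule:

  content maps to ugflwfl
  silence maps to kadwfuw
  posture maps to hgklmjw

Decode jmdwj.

ruler

Compare letters: c→u is +18, o→g is +18, n→f is +18 — a constant shift. This is a Caesar cipher with shift 18.
Reversing it on jmdwj: j−18=r, m−18=u, d−18=l, w−18=e, j−18=r.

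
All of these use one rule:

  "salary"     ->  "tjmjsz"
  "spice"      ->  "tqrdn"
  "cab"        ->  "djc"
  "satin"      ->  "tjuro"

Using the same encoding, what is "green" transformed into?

hsnno

The shift depends on letter class: consonant s→t is +1, but vowel a→j is +9. Vowels shift forward by 9 and consonants shift forward by 1.
Applying it to green: g(cons)+1=h, r(cons)+1=s, e(vowel)+9=n, e(vowel)+9=n, n(cons)+1=o.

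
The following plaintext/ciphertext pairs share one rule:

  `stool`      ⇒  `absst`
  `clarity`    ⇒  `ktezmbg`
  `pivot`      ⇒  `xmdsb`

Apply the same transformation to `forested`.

nsziabil

Vowels shift forward by 4 and consonants shift forward by 8.
Applying it to forested: f(cons)+8=n, o(vowel)+4=s, r(cons)+8=z, e(vowel)+4=i, s(cons)+8=a, t(cons)+8=b, e(vowel)+4=i, d(cons)+8=l.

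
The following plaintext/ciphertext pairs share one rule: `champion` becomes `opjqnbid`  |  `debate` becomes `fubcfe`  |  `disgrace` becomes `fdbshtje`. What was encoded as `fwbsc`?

The output letters match the input read backwards, each shifted +1: champion reversed is noipmahc. Two steps: reverse the string, then apply a Caesar shift of +1.
Decoding fwbsc: shift back: f−1=e, w−1=v, b−1=a, s−1=r, c−1=b → evarb; then reverse → brave.

brave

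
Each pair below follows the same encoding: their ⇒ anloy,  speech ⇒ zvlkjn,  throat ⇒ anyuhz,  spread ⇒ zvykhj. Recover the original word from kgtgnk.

damage

Shifts by position in their: pos 0: t→a (+7), pos 1: h→n (+6), pos 2: e→l (+7), pos 3: i→o (+6) — repeating every 2. It's a Vigenère-style cipher with numeric key [7,6]: position i shifts by key[i mod 2].
Decoding kgtgnk: k−7=d, g−6=a, t−7=m, g−6=a, n−7=g, k−6=e.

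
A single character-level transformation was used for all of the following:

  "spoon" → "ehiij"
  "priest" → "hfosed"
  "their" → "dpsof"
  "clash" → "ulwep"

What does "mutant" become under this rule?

kcdwjd

s(18)→e(4) and p(15)→h(7) fit y≡25x+22 (mod 26); the inverse of 25 mod 26 is 25. Each letter's alphabet position (a=0..z=25) is mapped through 25·x+22 mod 26 — an affine cipher.
For mutant: m(12)→25·12+22≡10=k; u(20)→25·20+22≡2=c; t(19)→25·19+22≡3=d; a(0)→25·0+22≡22=w; n(13)→25·13+22≡9=j; t(19)→25·19+22≡3=d (all mod 26).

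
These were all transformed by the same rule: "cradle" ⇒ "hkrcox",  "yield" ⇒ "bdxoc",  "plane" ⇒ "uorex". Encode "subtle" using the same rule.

c(2)→h(7) and r(17)→k(10) fit y≡21x+17 (mod 26); the inverse of 21 mod 26 is 5. This is an affine cipher: with a=0,…,z=25, each position x becomes (21x+17) mod 26.
On subtle: s(18)→21·18+17≡5=f; u(20)→21·20+17≡21=v; b(1)→21·1+17≡12=m; t(19)→21·19+17≡0=a; l(11)→21·11+17≡14=o; e(4)→21·4+17≡23=x (all mod 26).

fvmaox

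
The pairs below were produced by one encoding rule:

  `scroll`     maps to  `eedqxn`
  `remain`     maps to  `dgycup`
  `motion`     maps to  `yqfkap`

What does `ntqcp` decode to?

Shifts by position in scroll: pos 0: s→e (+12), pos 1: c→e (+2), pos 2: r→d (+12), pos 3: o→q (+2) — repeating every 2. The shifts repeat in a cycle of length 2: positions 0,1,… shift by +12, +2, then the pattern repeats.
Decoding ntqcp: n−12=b, t−2=r, q−12=e, c−2=a, p−12=d.

bread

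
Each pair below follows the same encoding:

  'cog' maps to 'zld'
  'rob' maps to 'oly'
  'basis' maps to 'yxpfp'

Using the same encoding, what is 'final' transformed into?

cfkxi

Compare letters: c→z is +23, o→l is +23, g→d is +23 — a constant shift. This is a Caesar cipher with shift 23.
Applying it to final: f+23=c, i+23=f, n+23=k, a+23=x, l+23=i.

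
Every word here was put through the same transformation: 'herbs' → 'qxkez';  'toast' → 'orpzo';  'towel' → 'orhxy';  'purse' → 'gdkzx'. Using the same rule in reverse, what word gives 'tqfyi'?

h(7)→q(16) and e(4)→x(23) fit y≡15x+15 (mod 26); the inverse of 15 mod 26 is 7. Each letter's alphabet position (a=0..z=25) is mapped through 15·x+15 mod 26 — an affine cipher.
Reversing it on tqfyi: t(19)→7·(19−15)≡2=c; q(16)→7·(16−15)≡7=h; f(5)→7·(5−15)≡8=i; y(24)→7·(24−15)≡11=l; i(8)→7·(8−15)≡3=d (all mod 26).

child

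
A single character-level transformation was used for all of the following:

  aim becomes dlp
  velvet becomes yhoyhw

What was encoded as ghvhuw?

This is a Caesar cipher with shift 3.
Undoing it on ghvhuw: g−3=d, h−3=e, v−3=s, h−3=e, u−3=r, w−3=t.

desert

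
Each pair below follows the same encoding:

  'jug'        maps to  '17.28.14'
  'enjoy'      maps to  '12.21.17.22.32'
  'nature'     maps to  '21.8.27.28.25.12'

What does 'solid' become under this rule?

26.22.19.16.11

j is letter #10 and maps to 17: an offset of 7. Each letter is replaced by its alphabet position (a=1..z=26) + 7.
For solid: s=19→26, o=15→22, l=12→19, i=9→16, d=4→11.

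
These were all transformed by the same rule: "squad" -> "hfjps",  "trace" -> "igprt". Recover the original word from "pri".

act

Compare letters: s→h is +15, q→f is +15, u→j is +15 — a constant shift. It's a constant shift of +15 (ROT15).
Undoing it on pri: p−15=a, r−15=c, i−15=t.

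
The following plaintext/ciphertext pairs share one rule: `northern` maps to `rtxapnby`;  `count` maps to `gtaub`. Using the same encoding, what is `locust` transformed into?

In northern: n→r is +4, o→t is +5, r→x is +6, t→a is +7 — the shift increases by 1 each position. The shift increases by 1 at each position, starting from +4: 4, 5, 6, ….
Applying it to locust: l+4=p, o+5=t, c+6=i, u+7=b, s+8=a, t+9=c.

ptibac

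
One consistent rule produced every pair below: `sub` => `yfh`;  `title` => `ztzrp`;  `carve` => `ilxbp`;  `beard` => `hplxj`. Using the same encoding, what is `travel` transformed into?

Two shifts are in play — +11 for a/e/i/o/u, +6 for every other letter.
For travel: t(cons)+6=z, r(cons)+6=x, a(vowel)+11=l, v(cons)+6=b, e(vowel)+11=p, l(cons)+6=r.

zxlbpr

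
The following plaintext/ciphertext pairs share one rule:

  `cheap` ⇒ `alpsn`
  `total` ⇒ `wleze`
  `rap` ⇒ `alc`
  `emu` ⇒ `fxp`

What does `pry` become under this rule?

The output letters match the input read backwards, each shifted +11: cheap reversed is paehc. Two steps: reverse the string, then apply a Caesar shift of +11.
For pry: reverse → yrp; then shift: y+11=j, r+11=c, p+11=a.

jca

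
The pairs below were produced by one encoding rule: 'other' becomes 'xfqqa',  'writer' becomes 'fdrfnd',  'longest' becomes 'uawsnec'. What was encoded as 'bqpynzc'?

Shifts by position in other: pos 0: o→x (+9), pos 1: t→f (+12), pos 2: h→q (+9), pos 3: e→q (+12) — repeating every 2. A repeating key of period 2 is used — shifts +9, +12 over and over.
Undoing it on bqpynzc: b−9=s, q−12=e, p−9=g, y−12=m, n−9=e, z−12=n, c−9=t.

segment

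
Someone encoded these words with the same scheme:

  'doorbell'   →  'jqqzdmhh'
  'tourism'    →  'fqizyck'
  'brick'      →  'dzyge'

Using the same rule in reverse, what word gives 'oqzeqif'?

workout

Each letter's alphabet position (a=0..z=25) is mapped through 3·x+0 mod 26 — an affine cipher.
Undoing it on oqzeqif: o(14)→9·(14−0)≡22=w; q(16)→9·(16−0)≡14=o; z(25)→9·(25−0)≡17=r; e(4)→9·(4−0)≡10=k; q(16)→9·(16−0)≡14=o; i(8)→9·(8−0)≡20=u; f(5)→9·(5−0)≡19=t (all mod 26).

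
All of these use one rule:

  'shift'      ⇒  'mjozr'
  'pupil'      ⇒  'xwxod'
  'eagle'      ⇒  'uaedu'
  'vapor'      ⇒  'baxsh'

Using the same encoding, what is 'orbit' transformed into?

shfor

s(18)→m(12) and h(7)→j(9) fit y≡5x+0 (mod 26); the inverse of 5 mod 26 is 21. Each letter's alphabet position (a=0..z=25) is mapped through 5·x+0 mod 26 — an affine cipher.
On orbit: o(14)→5·14+0≡18=s; r(17)→5·17+0≡7=h; b(1)→5·1+0≡5=f; i(8)→5·8+0≡14=o; t(19)→5·19+0≡17=r (all mod 26).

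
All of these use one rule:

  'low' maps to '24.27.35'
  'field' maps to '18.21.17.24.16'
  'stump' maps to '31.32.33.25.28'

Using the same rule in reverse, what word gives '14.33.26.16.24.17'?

bundle

Each letter is replaced by its alphabet position (a=1..z=26) + 12.
Decoding 14.33.26.16.24.17: 14→(14−12)÷1=2=b, 33→(33−12)÷1=21=u, 26→(26−12)÷1=14=n, 16→(16−12)÷1=4=d, 24→(24−12)÷1=12=l, 17→(17−12)÷1=5=e.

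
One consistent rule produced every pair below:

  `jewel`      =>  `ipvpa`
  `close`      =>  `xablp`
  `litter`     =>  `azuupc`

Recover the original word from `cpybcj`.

reform

j(9)→i(8) and e(4)→p(15) fit y≡9x+5 (mod 26); the inverse of 9 mod 26 is 3. Each letter's alphabet position (a=0..z=25) is mapped through 9·x+5 mod 26 — an affine cipher.
Undoing it on cpybcj: c(2)→3·(2−5)≡17=r; p(15)→3·(15−5)≡4=e; y(24)→3·(24−5)≡5=f; b(1)→3·(1−5)≡14=o; c(2)→3·(2−5)≡17=r; j(9)→3·(9−5)≡12=m (all mod 26).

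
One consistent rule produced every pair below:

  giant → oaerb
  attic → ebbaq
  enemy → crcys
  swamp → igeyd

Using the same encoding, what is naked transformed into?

g(6)→o(14) and i(8)→a(0) fit y≡19x+4 (mod 26); the inverse of 19 mod 26 is 11. This is an affine cipher: with a=0,…,z=25, each position x becomes (19x+4) mod 26.
Applying it to naked: n(13)→19·13+4≡17=r; a(0)→19·0+4≡4=e; k(10)→19·10+4≡12=m; e(4)→19·4+4≡2=c; d(3)→19·3+4≡9=j (all mod 26).

remcj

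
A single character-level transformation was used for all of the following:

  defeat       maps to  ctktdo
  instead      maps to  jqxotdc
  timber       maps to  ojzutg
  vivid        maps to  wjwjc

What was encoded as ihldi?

Each letter's alphabet position (a=0..z=25) is mapped through 17·x+3 mod 26 — an affine cipher.
Undoing it on ihldi: i(8)→23·(8−3)≡11=l; h(7)→23·(7−3)≡14=o; l(11)→23·(11−3)≡2=c; d(3)→23·(3−3)≡0=a; i(8)→23·(8−3)≡11=l (all mod 26).

local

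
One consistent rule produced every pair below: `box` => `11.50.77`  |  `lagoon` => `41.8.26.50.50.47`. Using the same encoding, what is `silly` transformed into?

With a=1..z=26, the number is 3·pos + 5.
Applying it to silly: s=19→62, i=9→32, l=12→41, l=12→41, y=25→80.

62.32.41.41.80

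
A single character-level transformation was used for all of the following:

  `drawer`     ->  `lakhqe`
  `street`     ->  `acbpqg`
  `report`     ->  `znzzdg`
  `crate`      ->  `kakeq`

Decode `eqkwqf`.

In drawer: d→l is +8, r→a is +9, a→k is +10, w→h is +11 — the shift increases by 1 each position. Each letter shifts forward by (position + 8), i.e. 8, 9, 10, … — the shift grows by one for each successive letter.
Undoing it on eqkwqf: e−8=w, q−9=h, k−10=a, w−11=l, q−12=e, f−13=s.

whales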